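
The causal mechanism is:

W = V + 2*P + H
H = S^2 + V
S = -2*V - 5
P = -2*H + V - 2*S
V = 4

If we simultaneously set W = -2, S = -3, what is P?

-16

Setting W = -2, S = -3 by intervention discards those variables' equations.
H = S^2 + V  [with S=-3, V=4]  = 13
P = -2*H + V - 2*S  [with H=13, V=4, S=-3]  = -16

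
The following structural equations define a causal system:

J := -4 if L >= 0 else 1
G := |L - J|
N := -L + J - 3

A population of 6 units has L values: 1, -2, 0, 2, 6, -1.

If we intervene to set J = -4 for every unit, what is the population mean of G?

5

do(J=-4) breaks J's dependence on L. With J=-4 fixed, G across the units is 5, 2, 4, 6, 10, 3, mean 5.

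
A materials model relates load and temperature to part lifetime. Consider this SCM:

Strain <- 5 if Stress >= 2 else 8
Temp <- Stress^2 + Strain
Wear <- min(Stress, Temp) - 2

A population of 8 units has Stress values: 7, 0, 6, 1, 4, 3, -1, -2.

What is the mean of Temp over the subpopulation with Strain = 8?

E[Temp|Strain=8] averages over only the 4 units with Strain=8 (Stress = 0, 1, -1, -2): Temp = 8, 9, 9, 12, mean 9.5.

9.5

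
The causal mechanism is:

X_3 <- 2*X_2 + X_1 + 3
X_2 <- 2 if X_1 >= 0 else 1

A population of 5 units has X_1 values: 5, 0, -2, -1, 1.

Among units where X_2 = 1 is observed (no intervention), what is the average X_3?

E[X_3|X_2=1] averages over only the 2 units with X_2=1 (X_1 = -2, -1): X_3 = 3, 4, mean 3.5.

3.5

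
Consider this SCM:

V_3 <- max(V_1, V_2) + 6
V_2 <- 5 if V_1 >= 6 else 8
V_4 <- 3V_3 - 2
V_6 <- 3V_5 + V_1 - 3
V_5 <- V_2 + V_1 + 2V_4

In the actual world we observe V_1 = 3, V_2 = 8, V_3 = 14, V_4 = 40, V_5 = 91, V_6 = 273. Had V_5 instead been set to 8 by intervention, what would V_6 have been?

24

The intervention breaks the incoming arrows to V_5: V_5 <- V_2 + V_1 + 2V_4 no longer applies, and V_5 = 8.
V_6 = 3V_5 + V_1 - 3  [with V_5=8, V_1=3]  = 24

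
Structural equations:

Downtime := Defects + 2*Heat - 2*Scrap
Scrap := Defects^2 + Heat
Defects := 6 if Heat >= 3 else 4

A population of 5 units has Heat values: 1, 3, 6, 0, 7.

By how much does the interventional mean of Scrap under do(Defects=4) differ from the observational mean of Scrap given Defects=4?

2.9

The intervention sets Defects=4 in all 5 units regardless of Heat. Recomputing Scrap per unit gives 17, 19, 22, 16, 23; average 19.4.
Observing Defects=4 restricts to units where Defects's equation naturally yields 4: Heat ∈ {1, 0}. In that subpopulation Scrap = 17, 16, mean 16.5.
Difference = 19.4 − 16.5 = 2.9.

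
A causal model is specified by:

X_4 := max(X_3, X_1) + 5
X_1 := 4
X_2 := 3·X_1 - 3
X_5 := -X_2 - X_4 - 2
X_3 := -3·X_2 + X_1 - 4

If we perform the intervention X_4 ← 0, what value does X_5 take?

-11

Intervening sets X_4 = 0 and removes its equation (X_4 := max(X_3, X_1) + 5).
X_2 = 3·X_1 - 3  [with X_1=4]  = 9
X_5 = -X_2 - X_4 - 2  [with X_2=9, X_4=0]  = -11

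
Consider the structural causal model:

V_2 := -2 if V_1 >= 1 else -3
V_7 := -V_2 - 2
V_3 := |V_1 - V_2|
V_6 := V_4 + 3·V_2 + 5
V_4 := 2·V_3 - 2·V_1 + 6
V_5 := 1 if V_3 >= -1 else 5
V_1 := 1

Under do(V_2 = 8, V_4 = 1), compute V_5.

1

Setting V_2 = 8, V_4 = 1 by intervention discards those variables' equations.
V_3 = |V_1 - V_2|  [with V_1=1, V_2=8]  = 7
V_5 = 1 if V_3 >= -1 else 5  [with V_3=7]  = 1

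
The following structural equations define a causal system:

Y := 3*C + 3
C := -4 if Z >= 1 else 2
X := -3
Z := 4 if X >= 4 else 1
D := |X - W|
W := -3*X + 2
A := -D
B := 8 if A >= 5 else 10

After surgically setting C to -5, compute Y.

do(C=-5) replaces the equation C := -4 if Z >= 1 else 2 with the constant C = -5.
Y = 3*C + 3  [with C=-5]  = -12

-12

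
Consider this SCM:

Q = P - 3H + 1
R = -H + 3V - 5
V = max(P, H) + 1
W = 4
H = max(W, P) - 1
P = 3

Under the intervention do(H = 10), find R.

18

The intervention breaks the incoming arrows to H: H = max(W, P) - 1 no longer applies, and H = 10.
V = max(P, H) + 1  [with P=3, H=10]  = 11
R = -H + 3V - 5  [with H=10, V=11]  = 18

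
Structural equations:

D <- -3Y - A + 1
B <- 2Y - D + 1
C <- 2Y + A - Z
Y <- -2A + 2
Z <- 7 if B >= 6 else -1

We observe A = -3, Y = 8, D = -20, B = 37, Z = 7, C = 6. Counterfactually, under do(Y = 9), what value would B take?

Under do(Y=9), the mechanism Y <- -2A + 2 is discarded; Y is fixed at 9.
D = -3Y - A + 1  [with Y=9, A=-3]  = -23
B = 2Y - D + 1  [with Y=9, D=-23]  = 42

42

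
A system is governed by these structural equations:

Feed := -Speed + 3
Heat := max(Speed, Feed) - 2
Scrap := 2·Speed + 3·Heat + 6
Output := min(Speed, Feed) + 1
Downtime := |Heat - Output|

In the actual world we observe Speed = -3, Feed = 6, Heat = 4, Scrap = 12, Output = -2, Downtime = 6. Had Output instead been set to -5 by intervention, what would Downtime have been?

The intervention breaks the incoming arrows to Output: Output := min(Speed, Feed) + 1 no longer applies, and Output = -5.
Feed = -Speed + 3  [with Speed=-3]  = 6
Heat = max(Speed, Feed) - 2  [with Speed=-3, Feed=6]  = 4
Downtime = |Heat - Output|  [with Heat=4, Output=-5]  = 9

9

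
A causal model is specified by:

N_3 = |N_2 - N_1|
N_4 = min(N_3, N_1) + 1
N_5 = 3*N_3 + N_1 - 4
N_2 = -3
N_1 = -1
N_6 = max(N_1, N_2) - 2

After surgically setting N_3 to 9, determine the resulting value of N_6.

-3

The intervention breaks the incoming arrows to N_3: N_3 = |N_2 - N_1| no longer applies, and N_3 = 9.
No directed path runs from N_3 to N_6, so N_6 keeps its natural value.
N_6 = max(N_1, N_2) - 2  [with N_1=-1, N_2=-3]  = -3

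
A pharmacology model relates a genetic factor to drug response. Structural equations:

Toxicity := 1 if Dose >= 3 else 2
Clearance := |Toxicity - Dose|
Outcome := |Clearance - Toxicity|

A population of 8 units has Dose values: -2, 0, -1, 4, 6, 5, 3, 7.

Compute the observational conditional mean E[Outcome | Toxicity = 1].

Observing Toxicity=1 restricts to units where Toxicity's equation naturally yields 1: Dose ∈ {4, 6, 5, 3, 7}. In that subpopulation Outcome = 2, 4, 3, 1, 5, mean 3.

3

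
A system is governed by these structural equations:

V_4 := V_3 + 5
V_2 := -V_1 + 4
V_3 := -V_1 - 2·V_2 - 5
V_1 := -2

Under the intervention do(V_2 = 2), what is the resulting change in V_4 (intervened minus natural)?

8

Under do(V_2=2), the mechanism V_2 := -V_1 + 4 is discarded; V_2 is fixed at 2.
V_3 = -V_1 - 2·V_2 - 5  [with V_1=-2, V_2=2]  = -7
V_4 = V_3 + 5  [with V_3=-7]  = -2
Without intervention: V_2 = -V_1 + 4  [with V_1=-2]  = 6; V_3 = -V_1 - 2·V_2 - 5  [with V_1=-2, V_2=6]  = -15; V_4 = V_3 + 5  [with V_3=-15]  = -10.
Change = -2 − (-10) = 8.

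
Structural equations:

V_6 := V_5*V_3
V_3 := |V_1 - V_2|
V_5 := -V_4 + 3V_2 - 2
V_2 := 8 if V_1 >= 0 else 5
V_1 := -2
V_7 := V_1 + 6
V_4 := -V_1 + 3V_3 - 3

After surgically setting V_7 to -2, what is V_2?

Under do(V_7=-2), the mechanism V_7 := V_1 + 6 is discarded; V_7 is fixed at -2.
V_2 is not downstream of the intervention, so its value is determined by the original equations.
V_2 = 8 if V_1 >= 0 else 5  [with V_1=-2]  = 5

5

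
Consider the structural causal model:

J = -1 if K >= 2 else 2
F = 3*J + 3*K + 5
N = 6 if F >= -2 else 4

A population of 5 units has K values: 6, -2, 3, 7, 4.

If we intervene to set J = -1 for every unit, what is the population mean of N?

5.6

Under do(J=-1), J's equation is replaced by J=-1 for every unit. Per-unit N: 6, 4, 6, 6, 6. Mean = 5.6.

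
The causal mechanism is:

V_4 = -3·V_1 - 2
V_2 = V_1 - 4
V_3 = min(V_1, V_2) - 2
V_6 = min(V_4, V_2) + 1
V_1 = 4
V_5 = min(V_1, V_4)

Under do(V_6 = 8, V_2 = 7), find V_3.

The joint intervention fixes V_6 = 8, V_2 = 7, removing each variable's own equation.
V_3 = min(V_1, V_2) - 2  [with V_1=4, V_2=7]  = 2

2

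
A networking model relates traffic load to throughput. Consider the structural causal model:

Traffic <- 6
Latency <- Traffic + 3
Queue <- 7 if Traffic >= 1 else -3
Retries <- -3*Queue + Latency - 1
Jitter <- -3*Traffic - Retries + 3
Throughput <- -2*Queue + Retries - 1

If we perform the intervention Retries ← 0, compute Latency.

The intervention breaks the incoming arrows to Retries: Retries <- -3*Queue + Latency - 1 no longer applies, and Retries = 0.
Since Latency is not a descendant of the intervened variable, it is unaffected.
Latency = Traffic + 3  [with Traffic=6]  = 9

9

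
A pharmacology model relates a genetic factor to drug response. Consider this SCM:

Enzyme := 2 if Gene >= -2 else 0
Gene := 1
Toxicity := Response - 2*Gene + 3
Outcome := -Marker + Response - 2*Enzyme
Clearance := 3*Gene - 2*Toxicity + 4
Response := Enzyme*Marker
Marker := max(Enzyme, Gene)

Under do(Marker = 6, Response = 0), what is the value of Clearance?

Setting Marker = 6, Response = 0 by intervention discards those variables' equations.
Toxicity = Response - 2*Gene + 3  [with Response=0, Gene=1]  = 1
Clearance = 3*Gene - 2*Toxicity + 4  [with Gene=1, Toxicity=1]  = 5

5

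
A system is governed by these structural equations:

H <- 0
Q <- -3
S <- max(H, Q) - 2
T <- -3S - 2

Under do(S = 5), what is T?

-17

The intervention breaks the incoming arrows to S: S <- max(H, Q) - 2 no longer applies, and S = 5.
T = -3S - 2  [with S=5]  = -17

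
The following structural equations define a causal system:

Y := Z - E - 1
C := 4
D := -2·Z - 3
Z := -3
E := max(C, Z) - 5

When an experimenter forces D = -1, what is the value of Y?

The intervention breaks the incoming arrows to D: D := -2·Z - 3 no longer applies, and D = -1.
Since Y is not a descendant of the intervened variable, it is unaffected.
E = max(C, Z) - 5  [with C=4, Z=-3]  = -1
Y = Z - E - 1  [with Z=-3, E=-1]  = -3

-3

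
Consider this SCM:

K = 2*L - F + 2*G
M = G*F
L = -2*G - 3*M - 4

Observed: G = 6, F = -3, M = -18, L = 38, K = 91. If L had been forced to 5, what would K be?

25

Intervening sets L = 5 and removes its equation (L = -2*G - 3*M - 4).
K = 2*L - F + 2*G  [with L=5, F=-3, G=6]  = 25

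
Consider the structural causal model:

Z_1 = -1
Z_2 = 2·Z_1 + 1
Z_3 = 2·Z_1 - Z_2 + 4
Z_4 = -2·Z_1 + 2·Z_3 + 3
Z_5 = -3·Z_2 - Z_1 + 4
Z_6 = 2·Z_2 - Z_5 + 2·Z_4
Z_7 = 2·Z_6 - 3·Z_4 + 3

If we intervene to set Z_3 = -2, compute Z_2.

Under do(Z_3=-2), the mechanism Z_3 = 2·Z_1 - Z_2 + 4 is discarded; Z_3 is fixed at -2.
Since Z_2 is not a descendant of the intervened variable, it is unaffected.
Z_2 = 2·Z_1 + 1  [with Z_1=-1]  = -1

-1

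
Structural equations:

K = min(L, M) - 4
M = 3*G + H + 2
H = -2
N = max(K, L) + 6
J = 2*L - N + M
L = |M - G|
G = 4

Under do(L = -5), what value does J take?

The intervention breaks the incoming arrows to L: L = |M - G| no longer applies, and L = -5.
M = 3*G + H + 2  [with G=4, H=-2]  = 12
K = min(L, M) - 4  [with L=-5, M=12]  = -9
N = max(K, L) + 6  [with K=-9, L=-5]  = 1
J = 2*L - N + M  [with L=-5, N=1, M=12]  = 1

1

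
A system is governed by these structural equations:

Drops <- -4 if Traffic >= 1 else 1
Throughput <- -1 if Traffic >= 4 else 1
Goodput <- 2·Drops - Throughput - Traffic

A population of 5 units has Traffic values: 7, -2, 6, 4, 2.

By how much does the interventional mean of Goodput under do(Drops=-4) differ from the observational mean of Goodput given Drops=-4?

1.05

do(Drops=-4) breaks Drops's dependence on Traffic. With Drops=-4 fixed, Goodput across the units is -14, -7, -13, -11, -11, mean -11.2.
E[Goodput|Drops=-4] averages over only the 4 units with Drops=-4 (Traffic = 7, 6, 4, 2): Goodput = -14, -13, -11, -11, mean -12.25.
Difference = -11.2 − (-12.25) = 1.05.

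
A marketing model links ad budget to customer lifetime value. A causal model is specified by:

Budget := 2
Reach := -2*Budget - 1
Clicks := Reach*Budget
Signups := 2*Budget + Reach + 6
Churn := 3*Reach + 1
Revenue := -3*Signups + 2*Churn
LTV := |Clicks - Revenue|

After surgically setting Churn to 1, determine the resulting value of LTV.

Under do(Churn=1), the mechanism Churn := 3*Reach + 1 is discarded; Churn is fixed at 1.
Reach = -2*Budget - 1  [with Budget=2]  = -5
Clicks = Reach*Budget  [with Reach=-5, Budget=2]  = -10
Signups = 2*Budget + Reach + 6  [with Budget=2, Reach=-5]  = 5
Revenue = -3*Signups + 2*Churn  [with Signups=5, Churn=1]  = -13
LTV = |Clicks - Revenue|  [with Clicks=-10, Revenue=-13]  = 3

3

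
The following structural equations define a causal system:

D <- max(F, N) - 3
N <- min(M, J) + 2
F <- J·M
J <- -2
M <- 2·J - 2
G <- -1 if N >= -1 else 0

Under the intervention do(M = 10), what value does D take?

Under do(M=10), the mechanism M <- 2·J - 2 is discarded; M is fixed at 10.
F = J·M  [with J=-2, M=10]  = -20
N = min(M, J) + 2  [with M=10, J=-2]  = 0
D = max(F, N) - 3  [with F=-20, N=0]  = -3

-3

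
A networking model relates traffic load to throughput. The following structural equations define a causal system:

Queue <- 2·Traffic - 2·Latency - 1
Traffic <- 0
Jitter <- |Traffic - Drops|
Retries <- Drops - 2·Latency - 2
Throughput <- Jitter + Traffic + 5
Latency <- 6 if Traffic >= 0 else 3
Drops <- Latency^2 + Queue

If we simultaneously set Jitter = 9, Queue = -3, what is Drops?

Under do(Jitter = 9, Queue = -3), each intervened variable's structural equation is replaced by its fixed value.
Latency = 6 if Traffic >= 0 else 3  [with Traffic=0]  = 6
Drops = Latency^2 + Queue  [with Latency=6, Queue=-3]  = 33

33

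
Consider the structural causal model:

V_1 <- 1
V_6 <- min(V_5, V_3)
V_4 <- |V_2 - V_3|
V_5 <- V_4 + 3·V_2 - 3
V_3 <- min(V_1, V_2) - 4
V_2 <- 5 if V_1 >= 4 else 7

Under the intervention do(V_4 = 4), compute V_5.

22

Intervening sets V_4 = 4 and removes its equation (V_4 <- |V_2 - V_3|).
V_2 = 5 if V_1 >= 4 else 7  [with V_1=1]  = 7
V_5 = V_4 + 3·V_2 - 3  [with V_4=4, V_2=7]  = 22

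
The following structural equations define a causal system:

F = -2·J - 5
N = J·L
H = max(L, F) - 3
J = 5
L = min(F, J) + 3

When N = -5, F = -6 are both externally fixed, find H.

-6

The joint intervention fixes N = -5, F = -6, removing each variable's own equation.
L = min(F, J) + 3  [with F=-6, J=5]  = -3
H = max(L, F) - 3  [with L=-3, F=-6]  = -6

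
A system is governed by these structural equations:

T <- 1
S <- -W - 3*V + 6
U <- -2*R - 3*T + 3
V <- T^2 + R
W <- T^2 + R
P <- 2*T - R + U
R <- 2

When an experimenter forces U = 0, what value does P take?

0

The intervention breaks the incoming arrows to U: U <- -2*R - 3*T + 3 no longer applies, and U = 0.
P = 2*T - R + U  [with T=1, R=2, U=0]  = 0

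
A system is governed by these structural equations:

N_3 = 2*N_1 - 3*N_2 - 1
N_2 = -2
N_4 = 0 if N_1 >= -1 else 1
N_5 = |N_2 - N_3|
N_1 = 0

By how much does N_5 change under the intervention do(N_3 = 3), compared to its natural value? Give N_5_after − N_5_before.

do(N_3=3) replaces the equation N_3 = 2*N_1 - 3*N_2 - 1 with the constant N_3 = 3.
N_5 = |N_2 - N_3|  [with N_2=-2, N_3=3]  = 5
Without intervention: N_3 = 2*N_1 - 3*N_2 - 1  [with N_1=0, N_2=-2]  = 5; N_5 = |N_2 - N_3|  [with N_2=-2, N_3=5]  = 7.
Change = 5 − 7 = -2.

-2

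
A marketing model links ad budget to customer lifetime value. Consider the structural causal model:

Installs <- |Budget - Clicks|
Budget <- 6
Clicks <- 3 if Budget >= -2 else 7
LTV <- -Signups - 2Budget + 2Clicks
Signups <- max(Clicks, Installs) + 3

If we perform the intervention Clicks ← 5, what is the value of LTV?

-10

do(Clicks=5) replaces the equation Clicks <- 3 if Budget >= -2 else 7 with the constant Clicks = 5.
Installs = |Budget - Clicks|  [with Budget=6, Clicks=5]  = 1
Signups = max(Clicks, Installs) + 3  [with Clicks=5, Installs=1]  = 8
LTV = -Signups - 2Budget + 2Clicks  [with Signups=8, Budget=6, Clicks=5]  = -10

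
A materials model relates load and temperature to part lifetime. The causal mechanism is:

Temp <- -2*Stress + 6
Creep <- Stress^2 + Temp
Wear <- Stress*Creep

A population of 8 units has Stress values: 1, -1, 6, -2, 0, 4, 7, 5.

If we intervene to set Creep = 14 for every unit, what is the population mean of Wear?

The intervention sets Creep=14 in all 8 units regardless of Stress. Recomputing Wear per unit gives 14, -14, 84, -28, 0, 56, 98, 70; average 35.

35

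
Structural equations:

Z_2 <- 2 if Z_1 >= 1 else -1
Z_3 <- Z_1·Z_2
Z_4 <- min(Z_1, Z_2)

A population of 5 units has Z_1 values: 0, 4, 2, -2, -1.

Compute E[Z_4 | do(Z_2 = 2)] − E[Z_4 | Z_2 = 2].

Under do(Z_2=2), Z_2's equation is replaced by Z_2=2 for every unit. Per-unit Z_4: 0, 2, 2, -2, -1. Mean = 0.2.
E[Z_4|Z_2=2] averages over only the 2 units with Z_2=2 (Z_1 = 4, 2): Z_4 = 2, 2, mean 2.
Difference = 0.2 − 2 = -1.8.

-1.8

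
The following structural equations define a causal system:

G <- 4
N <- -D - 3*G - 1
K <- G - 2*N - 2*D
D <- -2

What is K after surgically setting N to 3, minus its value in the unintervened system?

-28

The intervention breaks the incoming arrows to N: N <- -D - 3*G - 1 no longer applies, and N = 3.
K = G - 2*N - 2*D  [with G=4, N=3, D=-2]  = 2
Without intervention: N = -D - 3*G - 1  [with D=-2, G=4]  = -11; K = G - 2*N - 2*D  [with G=4, N=-11, D=-2]  = 30.
Change = 2 − 30 = -28.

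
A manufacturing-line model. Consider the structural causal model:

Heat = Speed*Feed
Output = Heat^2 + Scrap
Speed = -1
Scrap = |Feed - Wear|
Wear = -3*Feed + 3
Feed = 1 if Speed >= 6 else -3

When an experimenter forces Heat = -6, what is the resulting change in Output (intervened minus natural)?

27

The intervention breaks the incoming arrows to Heat: Heat = Speed*Feed no longer applies, and Heat = -6.
Feed = 1 if Speed >= 6 else -3  [with Speed=-1]  = -3
Wear = -3*Feed + 3  [with Feed=-3]  = 12
Scrap = |Feed - Wear|  [with Feed=-3, Wear=12]  = 15
Output = Heat^2 + Scrap  [with Heat=-6, Scrap=15]  = 51
Without intervention: Feed = 1 if Speed >= 6 else -3  [with Speed=-1]  = -3; Heat = Speed*Feed  [with Speed=-1, Feed=-3]  = 3; Wear = -3*Feed + 3  [with Feed=-3]  = 12; Scrap = |Feed - Wear|  [with Feed=-3, Wear=12]  = 15; Output = Heat^2 + Scrap  [with Heat=3, Scrap=15]  = 24.
Change = 51 − 24 = 27.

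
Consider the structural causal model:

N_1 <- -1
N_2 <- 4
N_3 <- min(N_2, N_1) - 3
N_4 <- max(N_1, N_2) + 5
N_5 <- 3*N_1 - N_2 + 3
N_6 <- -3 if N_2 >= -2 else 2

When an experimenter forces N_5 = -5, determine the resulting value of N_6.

-3

The intervention breaks the incoming arrows to N_5: N_5 <- 3*N_1 - N_2 + 3 no longer applies, and N_5 = -5.
Since N_6 is not a descendant of the intervened variable, it is unaffected.
N_6 = -3 if N_2 >= -2 else 2  [with N_2=4]  = -3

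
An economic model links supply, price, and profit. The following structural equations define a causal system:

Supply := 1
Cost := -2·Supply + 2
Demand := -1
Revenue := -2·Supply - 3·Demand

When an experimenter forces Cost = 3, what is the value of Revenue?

1

The intervention breaks the incoming arrows to Cost: Cost := -2·Supply + 2 no longer applies, and Cost = 3.
Revenue is not downstream of the intervention, so its value is determined by the original equations.
Revenue = -2·Supply - 3·Demand  [with Supply=1, Demand=-1]  = 1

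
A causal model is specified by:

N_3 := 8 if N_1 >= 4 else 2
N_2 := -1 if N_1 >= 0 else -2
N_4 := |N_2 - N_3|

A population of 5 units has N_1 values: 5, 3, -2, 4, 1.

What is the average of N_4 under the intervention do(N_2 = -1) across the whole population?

do(N_2=-1) breaks N_2's dependence on N_1. With N_2=-1 fixed, N_4 across the units is 9, 3, 3, 9, 3, mean 5.4.

5.4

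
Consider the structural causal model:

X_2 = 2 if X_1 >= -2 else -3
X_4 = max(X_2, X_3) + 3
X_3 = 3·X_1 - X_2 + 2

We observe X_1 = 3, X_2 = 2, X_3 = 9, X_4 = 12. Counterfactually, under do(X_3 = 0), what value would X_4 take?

5

The intervention breaks the incoming arrows to X_3: X_3 = 3·X_1 - X_2 + 2 no longer applies, and X_3 = 0.
X_2 = 2 if X_1 >= -2 else -3  [with X_1=3]  = 2
X_4 = max(X_2, X_3) + 3  [with X_2=2, X_3=0]  = 5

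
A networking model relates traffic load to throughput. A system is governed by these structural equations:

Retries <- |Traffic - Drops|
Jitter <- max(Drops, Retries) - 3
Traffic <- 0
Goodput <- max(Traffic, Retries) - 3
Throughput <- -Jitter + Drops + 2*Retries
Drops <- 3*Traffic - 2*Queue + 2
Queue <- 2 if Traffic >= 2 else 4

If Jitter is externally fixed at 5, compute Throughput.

The intervention breaks the incoming arrows to Jitter: Jitter <- max(Drops, Retries) - 3 no longer applies, and Jitter = 5.
Queue = 2 if Traffic >= 2 else 4  [with Traffic=0]  = 4
Drops = 3*Traffic - 2*Queue + 2  [with Traffic=0, Queue=4]  = -6
Retries = |Traffic - Drops|  [with Traffic=0, Drops=-6]  = 6
Throughput = -Jitter + Drops + 2*Retries  [with Jitter=5, Drops=-6, Retries=6]  = 1

1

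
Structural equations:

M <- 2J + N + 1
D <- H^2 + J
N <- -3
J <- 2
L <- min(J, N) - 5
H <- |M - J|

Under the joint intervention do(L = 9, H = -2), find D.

The joint intervention fixes L = 9, H = -2, removing each variable's own equation.
D = H^2 + J  [with H=-2, J=2]  = 6

6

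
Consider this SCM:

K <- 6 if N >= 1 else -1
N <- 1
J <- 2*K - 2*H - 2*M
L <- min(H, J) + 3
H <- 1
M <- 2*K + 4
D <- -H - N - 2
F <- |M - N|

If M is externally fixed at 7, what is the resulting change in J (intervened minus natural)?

Intervening sets M = 7 and removes its equation (M <- 2*K + 4).
K = 6 if N >= 1 else -1  [with N=1]  = 6
J = 2*K - 2*H - 2*M  [with K=6, H=1, M=7]  = -4
Without intervention: K = 6 if N >= 1 else -1  [with N=1]  = 6; M = 2*K + 4  [with K=6]  = 16; J = 2*K - 2*H - 2*M  [with K=6, H=1, M=16]  = -22.
Change = -4 − (-22) = 18.

18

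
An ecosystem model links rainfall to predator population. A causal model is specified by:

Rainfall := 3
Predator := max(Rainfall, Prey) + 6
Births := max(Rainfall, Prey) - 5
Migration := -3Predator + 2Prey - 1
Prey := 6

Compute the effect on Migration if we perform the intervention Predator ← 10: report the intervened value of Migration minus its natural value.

6

do(Predator=10) replaces the equation Predator := max(Rainfall, Prey) + 6 with the constant Predator = 10.
Migration = -3Predator + 2Prey - 1  [with Predator=10, Prey=6]  = -19
Without intervention: Predator = max(Rainfall, Prey) + 6  [with Rainfall=3, Prey=6]  = 12; Migration = -3Predator + 2Prey - 1  [with Predator=12, Prey=6]  = -25.
Change = -19 − (-25) = 6.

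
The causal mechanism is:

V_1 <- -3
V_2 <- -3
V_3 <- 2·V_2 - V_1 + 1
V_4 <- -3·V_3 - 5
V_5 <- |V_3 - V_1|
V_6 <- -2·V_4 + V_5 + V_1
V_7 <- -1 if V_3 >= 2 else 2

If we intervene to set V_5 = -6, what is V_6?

-11

The intervention breaks the incoming arrows to V_5: V_5 <- |V_3 - V_1| no longer applies, and V_5 = -6.
V_3 = 2·V_2 - V_1 + 1  [with V_2=-3, V_1=-3]  = -2
V_4 = -3·V_3 - 5  [with V_3=-2]  = 1
V_6 = -2·V_4 + V_5 + V_1  [with V_4=1, V_5=-6, V_1=-3]  = -11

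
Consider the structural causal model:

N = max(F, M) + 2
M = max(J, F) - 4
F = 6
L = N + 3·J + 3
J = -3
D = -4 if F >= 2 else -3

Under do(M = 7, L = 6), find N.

Setting M = 7, L = 6 by intervention discards those variables' equations.
N = max(F, M) + 2  [with F=6, M=7]  = 9

9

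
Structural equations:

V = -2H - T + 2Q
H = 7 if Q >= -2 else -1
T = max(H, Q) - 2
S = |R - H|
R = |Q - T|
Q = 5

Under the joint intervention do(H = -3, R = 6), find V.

13

The joint intervention fixes H = -3, R = 6, removing each variable's own equation.
T = max(H, Q) - 2  [with H=-3, Q=5]  = 3
V = -2H - T + 2Q  [with H=-3, T=3, Q=5]  = 13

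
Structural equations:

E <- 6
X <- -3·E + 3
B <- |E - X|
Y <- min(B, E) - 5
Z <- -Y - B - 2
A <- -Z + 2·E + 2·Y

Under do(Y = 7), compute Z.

-30

Intervening sets Y = 7 and removes its equation (Y <- min(B, E) - 5).
X = -3·E + 3  [with E=6]  = -15
B = |E - X|  [with E=6, X=-15]  = 21
Z = -Y - B - 2  [with Y=7, B=21]  = -30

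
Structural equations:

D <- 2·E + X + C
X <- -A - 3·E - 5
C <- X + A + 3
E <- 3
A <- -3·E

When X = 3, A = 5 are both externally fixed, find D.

Setting X = 3, A = 5 by intervention discards those variables' equations.
C = X + A + 3  [with X=3, A=5]  = 11
D = 2·E + X + C  [with E=3, X=3, C=11]  = 20

20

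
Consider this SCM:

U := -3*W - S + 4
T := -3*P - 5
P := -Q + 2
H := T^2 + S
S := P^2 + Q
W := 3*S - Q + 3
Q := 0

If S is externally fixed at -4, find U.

The intervention breaks the incoming arrows to S: S := P^2 + Q no longer applies, and S = -4.
W = 3*S - Q + 3  [with S=-4, Q=0]  = -9
U = -3*W - S + 4  [with W=-9, S=-4]  = 35

35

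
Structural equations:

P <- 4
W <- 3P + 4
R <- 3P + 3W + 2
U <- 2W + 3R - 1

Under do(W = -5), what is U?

-14

Under do(W=-5), the mechanism W <- 3P + 4 is discarded; W is fixed at -5.
R = 3P + 3W + 2  [with P=4, W=-5]  = -1
U = 2W + 3R - 1  [with W=-5, R=-1]  = -14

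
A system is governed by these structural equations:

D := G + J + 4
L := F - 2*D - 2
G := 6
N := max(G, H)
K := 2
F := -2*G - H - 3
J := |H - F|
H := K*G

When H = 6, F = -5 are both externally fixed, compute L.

Under do(H = 6, F = -5), each intervened variable's structural equation is replaced by its fixed value.
J = |H - F|  [with H=6, F=-5]  = 11
D = G + J + 4  [with G=6, J=11]  = 21
L = F - 2*D - 2  [with F=-5, D=21]  = -49

-49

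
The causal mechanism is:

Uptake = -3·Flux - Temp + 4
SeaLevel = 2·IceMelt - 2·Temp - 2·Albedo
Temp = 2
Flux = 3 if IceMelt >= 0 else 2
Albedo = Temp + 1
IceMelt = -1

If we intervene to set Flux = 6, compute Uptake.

The intervention breaks the incoming arrows to Flux: Flux = 3 if IceMelt >= 0 else 2 no longer applies, and Flux = 6.
Uptake = -3·Flux - Temp + 4  [with Flux=6, Temp=2]  = -16

-16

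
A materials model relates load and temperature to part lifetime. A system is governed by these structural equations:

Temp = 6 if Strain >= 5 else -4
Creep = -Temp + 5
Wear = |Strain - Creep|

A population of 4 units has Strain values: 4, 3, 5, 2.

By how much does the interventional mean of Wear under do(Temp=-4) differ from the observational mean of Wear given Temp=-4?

Under do(Temp=-4), Temp's equation is replaced by Temp=-4 for every unit. Per-unit Wear: 5, 6, 4, 7. Mean = 5.5.
Observing Temp=-4 restricts to units where Temp's equation naturally yields -4: Strain ∈ {4, 3, 2}. In that subpopulation Wear = 5, 6, 7, mean 6.
Difference = 5.5 − 6 = -0.5.

-0.5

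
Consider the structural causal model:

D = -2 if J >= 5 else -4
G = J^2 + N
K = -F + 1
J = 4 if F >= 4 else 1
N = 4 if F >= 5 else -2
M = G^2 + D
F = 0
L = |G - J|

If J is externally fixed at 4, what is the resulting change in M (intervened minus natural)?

195

Under do(J=4), the mechanism J = 4 if F >= 4 else 1 is discarded; J is fixed at 4.
N = 4 if F >= 5 else -2  [with F=0]  = -2
G = J^2 + N  [with J=4, N=-2]  = 14
D = -2 if J >= 5 else -4  [with J=4]  = -4
M = G^2 + D  [with G=14, D=-4]  = 192
Without intervention: J = 4 if F >= 4 else 1  [with F=0]  = 1; N = 4 if F >= 5 else -2  [with F=0]  = -2; G = J^2 + N  [with J=1, N=-2]  = -1; D = -2 if J >= 5 else -4  [with J=1]  = -4; M = G^2 + D  [with G=-1, D=-4]  = -3.
Change = 192 − (-3) = 195.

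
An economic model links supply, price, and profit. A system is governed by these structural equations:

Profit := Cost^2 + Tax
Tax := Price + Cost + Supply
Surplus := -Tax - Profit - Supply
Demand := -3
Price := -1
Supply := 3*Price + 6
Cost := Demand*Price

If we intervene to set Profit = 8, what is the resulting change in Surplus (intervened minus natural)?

Intervening sets Profit = 8 and removes its equation (Profit := Cost^2 + Tax).
Supply = 3*Price + 6  [with Price=-1]  = 3
Cost = Demand*Price  [with Demand=-3, Price=-1]  = 3
Tax = Price + Cost + Supply  [with Price=-1, Cost=3, Supply=3]  = 5
Surplus = -Tax - Profit - Supply  [with Tax=5, Profit=8, Supply=3]  = -16
Without intervention: Supply = 3*Price + 6  [with Price=-1]  = 3; Cost = Demand*Price  [with Demand=-3, Price=-1]  = 3; Tax = Price + Cost + Supply  [with Price=-1, Cost=3, Supply=3]  = 5; Profit = Cost^2 + Tax  [with Cost=3, Tax=5]  = 14; Surplus = -Tax - Profit - Supply  [with Tax=5, Profit=14, Supply=3]  = -22.
Change = -16 − (-22) = 6.

6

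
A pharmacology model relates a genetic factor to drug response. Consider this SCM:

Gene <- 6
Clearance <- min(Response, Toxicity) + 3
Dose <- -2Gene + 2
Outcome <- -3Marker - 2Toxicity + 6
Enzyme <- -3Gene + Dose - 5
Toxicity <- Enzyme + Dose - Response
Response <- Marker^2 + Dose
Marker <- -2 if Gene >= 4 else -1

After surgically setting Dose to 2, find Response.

do(Dose=2) replaces the equation Dose <- -2Gene + 2 with the constant Dose = 2.
Marker = -2 if Gene >= 4 else -1  [with Gene=6]  = -2
Response = Marker^2 + Dose  [with Marker=-2, Dose=2]  = 6

6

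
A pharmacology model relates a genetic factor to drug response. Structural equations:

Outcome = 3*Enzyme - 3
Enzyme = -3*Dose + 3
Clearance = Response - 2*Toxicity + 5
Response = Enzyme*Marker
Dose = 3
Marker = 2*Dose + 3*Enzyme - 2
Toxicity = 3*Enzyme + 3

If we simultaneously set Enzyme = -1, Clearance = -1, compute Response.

-1

The joint intervention fixes Enzyme = -1, Clearance = -1, removing each variable's own equation.
Marker = 2*Dose + 3*Enzyme - 2  [with Dose=3, Enzyme=-1]  = 1
Response = Enzyme*Marker  [with Enzyme=-1, Marker=1]  = -1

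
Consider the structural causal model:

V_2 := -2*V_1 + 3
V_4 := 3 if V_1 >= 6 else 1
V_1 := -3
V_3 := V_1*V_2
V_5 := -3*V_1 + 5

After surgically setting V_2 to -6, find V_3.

The intervention breaks the incoming arrows to V_2: V_2 := -2*V_1 + 3 no longer applies, and V_2 = -6.
V_3 = V_1*V_2  [with V_1=-3, V_2=-6]  = 18

18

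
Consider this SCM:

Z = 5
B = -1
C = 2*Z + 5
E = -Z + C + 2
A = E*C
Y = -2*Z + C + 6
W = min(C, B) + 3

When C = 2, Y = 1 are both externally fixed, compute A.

-2

The joint intervention fixes C = 2, Y = 1, removing each variable's own equation.
E = -Z + C + 2  [with Z=5, C=2]  = -1
A = E*C  [with E=-1, C=2]  = -2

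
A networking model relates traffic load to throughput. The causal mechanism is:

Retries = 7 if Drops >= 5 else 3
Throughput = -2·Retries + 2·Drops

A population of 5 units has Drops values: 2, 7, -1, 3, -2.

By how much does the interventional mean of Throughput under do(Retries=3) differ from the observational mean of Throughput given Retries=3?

2.6

do(Retries=3) breaks Retries's dependence on Drops. With Retries=3 fixed, Throughput across the units is -2, 8, -8, 0, -10, mean -2.4.
Observing Retries=3 restricts to units where Retries's equation naturally yields 3: Drops ∈ {2, -1, 3, -2}. In that subpopulation Throughput = -2, -8, 0, -10, mean -5.
Difference = -2.4 − (-5) = 2.6.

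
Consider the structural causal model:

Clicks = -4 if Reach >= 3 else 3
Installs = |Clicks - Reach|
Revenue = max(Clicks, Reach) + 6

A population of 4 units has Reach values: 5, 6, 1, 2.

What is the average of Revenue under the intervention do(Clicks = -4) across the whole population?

The intervention sets Clicks=-4 in all 4 units regardless of Reach. Recomputing Revenue per unit gives 11, 12, 7, 8; average 9.5.

9.5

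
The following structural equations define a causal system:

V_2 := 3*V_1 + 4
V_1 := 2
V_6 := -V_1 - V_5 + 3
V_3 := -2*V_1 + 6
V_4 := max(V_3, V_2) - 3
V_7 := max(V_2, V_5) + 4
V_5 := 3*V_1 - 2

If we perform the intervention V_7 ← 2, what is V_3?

Intervening sets V_7 = 2 and removes its equation (V_7 := max(V_2, V_5) + 4).
V_3 is not downstream of the intervention, so its value is determined by the original equations.
V_3 = -2*V_1 + 6  [with V_1=2]  = 2

2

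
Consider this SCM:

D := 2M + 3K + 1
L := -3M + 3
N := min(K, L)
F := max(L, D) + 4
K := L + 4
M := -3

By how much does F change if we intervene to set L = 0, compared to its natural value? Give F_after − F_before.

do(L=0) replaces the equation L := -3M + 3 with the constant L = 0.
K = L + 4  [with L=0]  = 4
D = 2M + 3K + 1  [with M=-3, K=4]  = 7
F = max(L, D) + 4  [with L=0, D=7]  = 11
Without intervention: L = -3M + 3  [with M=-3]  = 12; K = L + 4  [with L=12]  = 16; D = 2M + 3K + 1  [with M=-3, K=16]  = 43; F = max(L, D) + 4  [with L=12, D=43]  = 47.
Change = 11 − 47 = -36.

-36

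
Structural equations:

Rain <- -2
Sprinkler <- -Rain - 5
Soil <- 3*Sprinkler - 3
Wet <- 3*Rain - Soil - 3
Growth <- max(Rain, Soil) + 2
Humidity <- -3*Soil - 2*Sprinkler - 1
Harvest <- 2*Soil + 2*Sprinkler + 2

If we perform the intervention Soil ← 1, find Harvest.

-2

The intervention breaks the incoming arrows to Soil: Soil <- 3*Sprinkler - 3 no longer applies, and Soil = 1.
Sprinkler = -Rain - 5  [with Rain=-2]  = -3
Harvest = 2*Soil + 2*Sprinkler + 2  [with Soil=1, Sprinkler=-3]  = -2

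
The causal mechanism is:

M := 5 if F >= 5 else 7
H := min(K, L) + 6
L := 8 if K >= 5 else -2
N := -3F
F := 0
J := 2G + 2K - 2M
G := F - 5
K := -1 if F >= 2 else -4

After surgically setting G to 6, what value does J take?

-10

Under do(G=6), the mechanism G := F - 5 is discarded; G is fixed at 6.
M = 5 if F >= 5 else 7  [with F=0]  = 7
K = -1 if F >= 2 else -4  [with F=0]  = -4
J = 2G + 2K - 2M  [with G=6, K=-4, M=7]  = -10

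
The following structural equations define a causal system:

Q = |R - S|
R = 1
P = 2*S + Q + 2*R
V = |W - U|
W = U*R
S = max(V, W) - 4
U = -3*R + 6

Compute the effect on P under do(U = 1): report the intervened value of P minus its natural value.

-2

Under do(U=1), the mechanism U = -3*R + 6 is discarded; U is fixed at 1.
W = U*R  [with U=1, R=1]  = 1
V = |W - U|  [with W=1, U=1]  = 0
S = max(V, W) - 4  [with V=0, W=1]  = -3
Q = |R - S|  [with R=1, S=-3]  = 4
P = 2*S + Q + 2*R  [with S=-3, Q=4, R=1]  = 0
Without intervention: U = -3*R + 6  [with R=1]  = 3; W = U*R  [with U=3, R=1]  = 3; V = |W - U|  [with W=3, U=3]  = 0; S = max(V, W) - 4  [with V=0, W=3]  = -1; Q = |R - S|  [with R=1, S=-1]  = 2; P = 2*S + Q + 2*R  [with S=-1, Q=2, R=1]  = 2.
Change = 0 − 2 = -2.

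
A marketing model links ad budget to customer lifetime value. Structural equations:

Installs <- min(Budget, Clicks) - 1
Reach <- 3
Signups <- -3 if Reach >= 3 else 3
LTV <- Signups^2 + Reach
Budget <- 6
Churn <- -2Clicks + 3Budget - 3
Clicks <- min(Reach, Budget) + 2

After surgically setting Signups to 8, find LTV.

67

Under do(Signups=8), the mechanism Signups <- -3 if Reach >= 3 else 3 is discarded; Signups is fixed at 8.
LTV = Signups^2 + Reach  [with Signups=8, Reach=3]  = 67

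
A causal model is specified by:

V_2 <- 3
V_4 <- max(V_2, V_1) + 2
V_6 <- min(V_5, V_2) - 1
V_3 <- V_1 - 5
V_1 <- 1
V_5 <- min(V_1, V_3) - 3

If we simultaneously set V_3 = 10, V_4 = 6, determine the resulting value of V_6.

Setting V_3 = 10, V_4 = 6 by intervention discards those variables' equations.
V_5 = min(V_1, V_3) - 3  [with V_1=1, V_3=10]  = -2
V_6 = min(V_5, V_2) - 1  [with V_5=-2, V_2=3]  = -3

-3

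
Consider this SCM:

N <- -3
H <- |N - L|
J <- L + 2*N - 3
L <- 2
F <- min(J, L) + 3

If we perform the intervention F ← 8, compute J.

do(F=8) replaces the equation F <- min(J, L) + 3 with the constant F = 8.
J is not downstream of the intervention, so its value is determined by the original equations.
J = L + 2*N - 3  [with L=2, N=-3]  = -7

-7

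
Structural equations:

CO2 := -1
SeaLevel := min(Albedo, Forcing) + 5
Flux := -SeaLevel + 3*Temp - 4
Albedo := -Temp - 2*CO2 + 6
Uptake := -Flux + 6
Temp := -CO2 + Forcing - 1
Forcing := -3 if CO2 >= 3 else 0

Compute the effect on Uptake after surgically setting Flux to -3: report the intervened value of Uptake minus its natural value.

-6

Intervening sets Flux = -3 and removes its equation (Flux := -SeaLevel + 3*Temp - 4).
Uptake = -Flux + 6  [with Flux=-3]  = 9
Without intervention: Forcing = -3 if CO2 >= 3 else 0  [with CO2=-1]  = 0; Temp = -CO2 + Forcing - 1  [with CO2=-1, Forcing=0]  = 0; Albedo = -Temp - 2*CO2 + 6  [with Temp=0, CO2=-1]  = 8; SeaLevel = min(Albedo, Forcing) + 5  [with Albedo=8, Forcing=0]  = 5; Flux = -SeaLevel + 3*Temp - 4  [with SeaLevel=5, Temp=0]  = -9; Uptake = -Flux + 6  [with Flux=-9]  = 15.
Change = 9 − 15 = -6.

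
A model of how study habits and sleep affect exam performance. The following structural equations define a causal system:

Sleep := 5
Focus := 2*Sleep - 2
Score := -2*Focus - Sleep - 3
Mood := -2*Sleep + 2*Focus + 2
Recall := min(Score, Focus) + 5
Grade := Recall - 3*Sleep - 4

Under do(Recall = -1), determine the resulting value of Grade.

The intervention breaks the incoming arrows to Recall: Recall := min(Score, Focus) + 5 no longer applies, and Recall = -1.
Grade = Recall - 3*Sleep - 4  [with Recall=-1, Sleep=5]  = -20

-20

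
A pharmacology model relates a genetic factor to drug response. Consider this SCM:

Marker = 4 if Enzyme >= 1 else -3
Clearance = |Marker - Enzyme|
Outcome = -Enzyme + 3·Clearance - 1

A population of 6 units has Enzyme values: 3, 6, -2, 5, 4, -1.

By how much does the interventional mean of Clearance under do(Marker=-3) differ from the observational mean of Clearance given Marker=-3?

4

Every unit gets Marker=-3 under the intervention. Clearance values become 6, 9, 1, 8, 7, 2; E[Clearance|do(Marker=-3)] = 5.5.
Conditioning on Marker=-3 selects the 2 unit(s) with Enzyme ∈ {-2, -1}. Their Clearance values: 1, 2. Mean = 1.5.
Difference = 5.5 − 1.5 = 4.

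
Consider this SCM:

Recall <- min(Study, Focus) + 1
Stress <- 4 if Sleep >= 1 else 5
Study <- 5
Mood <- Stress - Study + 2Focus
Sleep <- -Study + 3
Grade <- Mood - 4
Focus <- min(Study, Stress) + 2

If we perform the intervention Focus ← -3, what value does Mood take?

-6

Intervening sets Focus = -3 and removes its equation (Focus <- min(Study, Stress) + 2).
Sleep = -Study + 3  [with Study=5]  = -2
Stress = 4 if Sleep >= 1 else 5  [with Sleep=-2]  = 5
Mood = Stress - Study + 2Focus  [with Stress=5, Study=5, Focus=-3]  = -6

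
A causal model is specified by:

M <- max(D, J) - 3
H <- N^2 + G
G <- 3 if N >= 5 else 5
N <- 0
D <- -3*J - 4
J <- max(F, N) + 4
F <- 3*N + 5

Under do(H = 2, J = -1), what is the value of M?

-4

Under do(H = 2, J = -1), each intervened variable's structural equation is replaced by its fixed value.
D = -3*J - 4  [with J=-1]  = -1
M = max(D, J) - 3  [with D=-1, J=-1]  = -4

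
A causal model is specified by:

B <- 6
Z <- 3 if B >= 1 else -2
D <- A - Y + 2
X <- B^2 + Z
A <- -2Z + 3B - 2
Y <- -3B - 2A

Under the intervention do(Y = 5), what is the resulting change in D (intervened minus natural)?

-43

Intervening sets Y = 5 and removes its equation (Y <- -3B - 2A).
Z = 3 if B >= 1 else -2  [with B=6]  = 3
A = -2Z + 3B - 2  [with Z=3, B=6]  = 10
D = A - Y + 2  [with A=10, Y=5]  = 7
Without intervention: Z = 3 if B >= 1 else -2  [with B=6]  = 3; A = -2Z + 3B - 2  [with Z=3, B=6]  = 10; Y = -3B - 2A  [with B=6, A=10]  = -38; D = A - Y + 2  [with A=10, Y=-38]  = 50.
Change = 7 − 50 = -43.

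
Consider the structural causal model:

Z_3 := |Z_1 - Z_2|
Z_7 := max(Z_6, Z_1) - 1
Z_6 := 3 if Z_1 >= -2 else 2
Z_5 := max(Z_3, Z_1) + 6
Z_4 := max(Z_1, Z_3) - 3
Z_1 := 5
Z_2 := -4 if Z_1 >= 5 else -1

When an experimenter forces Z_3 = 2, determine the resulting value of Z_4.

2

The intervention breaks the incoming arrows to Z_3: Z_3 := |Z_1 - Z_2| no longer applies, and Z_3 = 2.
Z_4 = max(Z_1, Z_3) - 3  [with Z_1=5, Z_3=2]  = 2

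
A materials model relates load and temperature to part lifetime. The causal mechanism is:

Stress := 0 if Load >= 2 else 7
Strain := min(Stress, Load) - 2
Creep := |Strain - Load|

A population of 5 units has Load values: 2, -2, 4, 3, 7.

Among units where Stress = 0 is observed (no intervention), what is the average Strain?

-2

Conditioning on Stress=0 selects the 4 unit(s) with Load ∈ {2, 4, 3, 7}. Their Strain values: -2, -2, -2, -2. Mean = -2.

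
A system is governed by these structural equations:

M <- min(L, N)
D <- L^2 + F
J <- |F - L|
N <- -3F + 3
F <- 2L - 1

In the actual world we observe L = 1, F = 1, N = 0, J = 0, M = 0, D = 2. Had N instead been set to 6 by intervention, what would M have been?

do(N=6) replaces the equation N <- -3F + 3 with the constant N = 6.
M = min(L, N)  [with L=1, N=6]  = 1

1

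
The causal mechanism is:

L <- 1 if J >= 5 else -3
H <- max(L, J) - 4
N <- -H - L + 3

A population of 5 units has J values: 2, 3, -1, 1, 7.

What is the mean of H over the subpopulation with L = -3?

E[H|L=-3] averages over only the 4 units with L=-3 (J = 2, 3, -1, 1): H = -2, -1, -5, -3, mean -2.75.

-2.75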